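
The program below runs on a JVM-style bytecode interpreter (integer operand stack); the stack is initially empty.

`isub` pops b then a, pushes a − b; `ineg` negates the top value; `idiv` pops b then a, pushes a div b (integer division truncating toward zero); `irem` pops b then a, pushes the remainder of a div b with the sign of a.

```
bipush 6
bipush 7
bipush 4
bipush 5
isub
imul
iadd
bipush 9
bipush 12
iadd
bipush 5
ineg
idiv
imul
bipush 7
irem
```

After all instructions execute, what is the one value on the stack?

4

bipush 6  -> [6]
bipush 7  -> [6, 7]
bipush 4  -> [6, 7, 4]
bipush 5  -> [6, 7, 4, 5]
isub      -> [6, 7, -1]
imul      -> [6, -7]
iadd      -> [-1]
bipush 9  -> [-1, 9]
bipush 12 -> [-1, 9, 12]
iadd      -> [-1, 21]
bipush 5  -> [-1, 21, 5]
ineg      -> [-1, 21, -5]
idiv      -> [-1, -4]
imul      -> [4]
bipush 7  -> [4, 7]
irem      -> [4]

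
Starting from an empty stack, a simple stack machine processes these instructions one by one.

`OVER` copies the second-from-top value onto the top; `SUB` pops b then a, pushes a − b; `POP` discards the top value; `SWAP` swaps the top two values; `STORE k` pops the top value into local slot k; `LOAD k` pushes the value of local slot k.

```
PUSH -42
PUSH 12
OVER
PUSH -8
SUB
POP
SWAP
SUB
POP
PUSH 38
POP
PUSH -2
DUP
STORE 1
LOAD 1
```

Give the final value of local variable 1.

-2

PUSH -42  -42
PUSH 12   -42 12
OVER      -42 12 -42
PUSH -8   -42 12 -42 -8
SUB       -42 12 -34
POP       -42 12
SWAP      12 -42
SUB       54
POP       (empty)
PUSH 38   38
POP       (empty)
PUSH -2   -2
DUP       -2 -2
STORE 1   -2
LOAD 1    -2 -2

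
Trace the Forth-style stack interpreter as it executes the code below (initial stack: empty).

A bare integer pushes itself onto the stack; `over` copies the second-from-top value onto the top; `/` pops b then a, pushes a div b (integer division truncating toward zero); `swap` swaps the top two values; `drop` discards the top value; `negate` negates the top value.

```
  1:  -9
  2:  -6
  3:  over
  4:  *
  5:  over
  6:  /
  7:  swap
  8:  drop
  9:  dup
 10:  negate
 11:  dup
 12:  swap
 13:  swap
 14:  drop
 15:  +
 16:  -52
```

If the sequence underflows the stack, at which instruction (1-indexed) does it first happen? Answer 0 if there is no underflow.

0

-9     → -9
-6     → -9 -6
over   → -9 -6 -9
*      → -9 54
over   → -9 54 -9
/      → -9 -6
swap   → -6 -9
drop   → -6
dup    → -6 -6
negate → -6 6
dup    → -6 6 6
swap   → -6 6 6
swap   → -6 6 6
drop   → -6 6
+      → 0
-52    → 0 -52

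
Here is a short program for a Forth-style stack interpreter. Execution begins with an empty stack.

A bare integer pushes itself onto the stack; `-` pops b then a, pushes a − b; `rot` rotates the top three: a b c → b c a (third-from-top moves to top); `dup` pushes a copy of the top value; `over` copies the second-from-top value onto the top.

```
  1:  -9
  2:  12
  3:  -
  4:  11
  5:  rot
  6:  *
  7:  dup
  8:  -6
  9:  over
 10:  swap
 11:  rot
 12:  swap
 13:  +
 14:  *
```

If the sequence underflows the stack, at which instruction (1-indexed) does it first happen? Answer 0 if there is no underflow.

-9  -9
12  -9 12
-   -21
11  -21 11
rot  — needs 3 operands, stack has 2 → underflow

5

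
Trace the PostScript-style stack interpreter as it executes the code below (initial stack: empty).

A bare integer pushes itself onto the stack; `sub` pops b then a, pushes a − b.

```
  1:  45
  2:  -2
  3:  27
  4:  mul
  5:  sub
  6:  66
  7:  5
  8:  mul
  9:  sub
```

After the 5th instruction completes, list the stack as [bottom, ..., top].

45  : 45
-2  : 45 -2
27  : 45 -2 27
mul : 45 -54
sub : 99

[99]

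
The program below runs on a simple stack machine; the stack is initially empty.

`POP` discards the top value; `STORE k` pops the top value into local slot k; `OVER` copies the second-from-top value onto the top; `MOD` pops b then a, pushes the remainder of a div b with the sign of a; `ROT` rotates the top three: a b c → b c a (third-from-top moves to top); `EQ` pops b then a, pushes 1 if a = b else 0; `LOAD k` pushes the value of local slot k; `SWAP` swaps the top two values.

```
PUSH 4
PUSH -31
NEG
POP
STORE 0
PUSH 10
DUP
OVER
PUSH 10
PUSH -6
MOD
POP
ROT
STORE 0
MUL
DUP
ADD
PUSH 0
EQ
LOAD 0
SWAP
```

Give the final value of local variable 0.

10

PUSH 4   → 4
PUSH -31 → 4 -31
NEG      → 4 31
POP      → 4
STORE 0  → (empty)
PUSH 10  → 10
DUP      → 10 10
OVER     → 10 10 10
PUSH 10  → 10 10 10 10
PUSH -6  → 10 10 10 10 -6
MOD      → 10 10 10 4
POP      → 10 10 10
ROT      → 10 10 10
STORE 0  → 10 10
MUL      → 100
DUP      → 100 100
ADD      → 200
PUSH 0   → 200 0
EQ       → 0
LOAD 0   → 0 10
SWAP     → 10 0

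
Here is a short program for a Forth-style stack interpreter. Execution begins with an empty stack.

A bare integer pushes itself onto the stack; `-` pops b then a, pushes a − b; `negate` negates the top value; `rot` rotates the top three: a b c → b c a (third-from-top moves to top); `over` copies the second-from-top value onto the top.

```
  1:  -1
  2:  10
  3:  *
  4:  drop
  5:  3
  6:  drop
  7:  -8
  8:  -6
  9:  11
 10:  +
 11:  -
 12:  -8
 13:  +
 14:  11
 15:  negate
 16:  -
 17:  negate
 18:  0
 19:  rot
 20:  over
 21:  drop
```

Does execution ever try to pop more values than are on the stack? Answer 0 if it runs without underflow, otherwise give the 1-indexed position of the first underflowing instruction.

19

-1     -> -1
10     -> -1 10
*      -> -10
drop   -> (empty)
3      -> 3
drop   -> (empty)
-8     -> -8
-6     -> -8 -6
11     -> -8 -6 11
+      -> -8 5
-      -> -13
-8     -> -13 -8
+      -> -21
11     -> -21 11
negate -> -21 -11
-      -> -10
negate -> 10
0      -> 10 0
rot  — needs 3 operands, stack has 2 → underflow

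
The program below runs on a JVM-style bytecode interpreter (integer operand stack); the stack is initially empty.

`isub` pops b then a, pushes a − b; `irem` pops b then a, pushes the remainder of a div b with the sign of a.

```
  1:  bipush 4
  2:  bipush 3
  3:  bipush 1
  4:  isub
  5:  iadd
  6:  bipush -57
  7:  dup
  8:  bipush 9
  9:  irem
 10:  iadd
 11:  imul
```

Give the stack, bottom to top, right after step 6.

[6, -57]

bipush 4   : [4]
bipush 3   : [4, 3]
bipush 1   : [4, 3, 1]
isub       : [4, 2]
iadd       : [6]
bipush -57 : [6, -57]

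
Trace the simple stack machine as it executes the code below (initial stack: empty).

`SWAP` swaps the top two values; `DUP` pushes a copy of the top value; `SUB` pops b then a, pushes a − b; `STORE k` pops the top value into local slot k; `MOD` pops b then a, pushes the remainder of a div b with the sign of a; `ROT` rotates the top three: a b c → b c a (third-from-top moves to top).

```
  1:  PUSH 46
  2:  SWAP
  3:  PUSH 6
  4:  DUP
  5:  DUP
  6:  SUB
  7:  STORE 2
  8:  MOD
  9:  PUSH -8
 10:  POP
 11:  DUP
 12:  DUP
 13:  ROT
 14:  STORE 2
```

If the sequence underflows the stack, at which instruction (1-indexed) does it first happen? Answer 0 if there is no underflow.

PUSH 46  [46]
SWAP  — needs 2 operands, stack has 1 → underflow

2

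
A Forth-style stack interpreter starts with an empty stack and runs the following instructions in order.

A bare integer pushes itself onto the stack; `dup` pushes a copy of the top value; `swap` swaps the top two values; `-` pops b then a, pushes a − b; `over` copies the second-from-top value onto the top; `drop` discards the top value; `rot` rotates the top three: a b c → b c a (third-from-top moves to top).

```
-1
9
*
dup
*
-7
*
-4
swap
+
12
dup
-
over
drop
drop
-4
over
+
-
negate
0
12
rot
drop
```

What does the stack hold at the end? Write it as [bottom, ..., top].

[0, 12]

-1     → -1
9      → -1 9
*      → -9
dup    → -9 -9
*      → 81
-7     → 81 -7
*      → -567
-4     → -567 -4
swap   → -4 -567
+      → -571
12     → -571 12
dup    → -571 12 12
-      → -571 0
over   → -571 0 -571
drop   → -571 0
drop   → -571
-4     → -571 -4
over   → -571 -4 -571
+      → -571 -575
-      → 4
negate → -4
0      → -4 0
12     → -4 0 12
rot    → 0 12 -4
drop   → 0 12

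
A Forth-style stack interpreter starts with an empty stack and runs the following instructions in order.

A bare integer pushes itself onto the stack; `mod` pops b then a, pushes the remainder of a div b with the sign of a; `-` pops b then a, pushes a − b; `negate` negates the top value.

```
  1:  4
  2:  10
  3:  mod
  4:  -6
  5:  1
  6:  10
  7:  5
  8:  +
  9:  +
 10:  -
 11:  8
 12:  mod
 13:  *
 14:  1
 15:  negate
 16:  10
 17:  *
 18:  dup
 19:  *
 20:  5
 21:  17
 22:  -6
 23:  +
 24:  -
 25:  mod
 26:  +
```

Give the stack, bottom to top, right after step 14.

[-24, 1]

4   : 4
10  : 4 10
mod : 4
-6  : 4 -6
1   : 4 -6 1
10  : 4 -6 1 10
5   : 4 -6 1 10 5
+   : 4 -6 1 15
+   : 4 -6 16
-   : 4 -22
8   : 4 -22 8
mod : 4 -6
*   : -24
1   : -24 1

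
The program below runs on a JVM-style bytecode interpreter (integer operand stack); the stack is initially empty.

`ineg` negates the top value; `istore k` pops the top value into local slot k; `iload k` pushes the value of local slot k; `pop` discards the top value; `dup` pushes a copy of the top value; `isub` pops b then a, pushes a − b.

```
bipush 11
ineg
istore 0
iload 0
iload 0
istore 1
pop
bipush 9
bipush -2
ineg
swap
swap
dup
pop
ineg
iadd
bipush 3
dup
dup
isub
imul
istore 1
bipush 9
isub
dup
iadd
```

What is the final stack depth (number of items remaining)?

bipush 11 : [11]
ineg      : [-11]
istore 0  : []
iload 0   : [-11]
iload 0   : [-11, -11]
istore 1  : [-11]
pop       : []
bipush 9  : [9]
bipush -2 : [9, -2]
ineg      : [9, 2]
swap      : [2, 9]
swap      : [9, 2]
dup       : [9, 2, 2]
pop       : [9, 2]
ineg      : [9, -2]
iadd      : [7]
bipush 3  : [7, 3]
dup       : [7, 3, 3]
dup       : [7, 3, 3, 3]
isub      : [7, 3, 0]
imul      : [7, 0]
istore 1  : [7]
bipush 9  : [7, 9]
isub      : [-2]
dup       : [-2, -2]
iadd      : [-4]

1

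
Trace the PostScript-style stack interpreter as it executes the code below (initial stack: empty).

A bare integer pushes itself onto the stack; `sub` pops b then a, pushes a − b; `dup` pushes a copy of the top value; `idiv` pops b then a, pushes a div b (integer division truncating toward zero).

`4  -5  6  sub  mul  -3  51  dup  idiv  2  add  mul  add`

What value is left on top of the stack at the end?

-53

4    : [4]
-5   : [4, -5]
6    : [4, -5, 6]
sub  : [4, -11]
mul  : [-44]
-3   : [-44, -3]
51   : [-44, -3, 51]
dup  : [-44, -3, 51, 51]
idiv : [-44, -3, 1]
2    : [-44, -3, 1, 2]
add  : [-44, -3, 3]
mul  : [-44, -9]
add  : [-53]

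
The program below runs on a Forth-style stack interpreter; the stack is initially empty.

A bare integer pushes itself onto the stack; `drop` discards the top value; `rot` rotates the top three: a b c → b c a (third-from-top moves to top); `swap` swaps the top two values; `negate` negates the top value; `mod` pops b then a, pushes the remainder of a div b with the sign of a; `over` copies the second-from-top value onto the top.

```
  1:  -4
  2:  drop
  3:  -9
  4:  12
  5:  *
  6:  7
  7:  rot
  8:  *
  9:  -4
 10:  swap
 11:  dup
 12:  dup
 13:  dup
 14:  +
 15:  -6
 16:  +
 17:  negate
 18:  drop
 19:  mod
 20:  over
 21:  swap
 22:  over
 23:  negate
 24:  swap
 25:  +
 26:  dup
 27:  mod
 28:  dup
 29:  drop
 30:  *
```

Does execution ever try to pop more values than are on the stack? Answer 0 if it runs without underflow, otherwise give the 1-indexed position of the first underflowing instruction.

7

-4    [-4]
drop  []
-9    [-9]
12    [-9, 12]
*     [-108]
7     [-108, 7]
rot  — needs 3 operands, stack has 2 → underflow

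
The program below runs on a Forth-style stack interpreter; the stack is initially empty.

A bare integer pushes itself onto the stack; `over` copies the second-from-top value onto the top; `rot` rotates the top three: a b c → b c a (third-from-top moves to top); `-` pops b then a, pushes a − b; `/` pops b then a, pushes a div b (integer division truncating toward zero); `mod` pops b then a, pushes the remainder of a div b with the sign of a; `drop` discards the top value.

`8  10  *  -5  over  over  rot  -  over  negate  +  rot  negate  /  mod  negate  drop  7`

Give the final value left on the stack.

7

8       8
10      8 10
*       80
-5      80 -5
over    80 -5 80
over    80 -5 80 -5
rot     80 80 -5 -5
-       80 80 0
over    80 80 0 80
negate  80 80 0 -80
+       80 80 -80
rot     80 -80 80
negate  80 -80 -80
/       80 1
mod     0
negate  0
drop    (empty)
7       7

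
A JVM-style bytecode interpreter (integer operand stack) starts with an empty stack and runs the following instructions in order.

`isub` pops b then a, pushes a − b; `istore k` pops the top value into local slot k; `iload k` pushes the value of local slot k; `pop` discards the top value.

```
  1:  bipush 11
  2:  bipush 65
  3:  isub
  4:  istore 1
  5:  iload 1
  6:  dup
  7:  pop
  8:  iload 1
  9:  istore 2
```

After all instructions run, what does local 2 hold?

bipush 11  11
bipush 65  11 65
isub       -54
istore 1   (empty)
iload 1    -54
dup        -54 -54
pop        -54
iload 1    -54 -54
istore 2   -54

-54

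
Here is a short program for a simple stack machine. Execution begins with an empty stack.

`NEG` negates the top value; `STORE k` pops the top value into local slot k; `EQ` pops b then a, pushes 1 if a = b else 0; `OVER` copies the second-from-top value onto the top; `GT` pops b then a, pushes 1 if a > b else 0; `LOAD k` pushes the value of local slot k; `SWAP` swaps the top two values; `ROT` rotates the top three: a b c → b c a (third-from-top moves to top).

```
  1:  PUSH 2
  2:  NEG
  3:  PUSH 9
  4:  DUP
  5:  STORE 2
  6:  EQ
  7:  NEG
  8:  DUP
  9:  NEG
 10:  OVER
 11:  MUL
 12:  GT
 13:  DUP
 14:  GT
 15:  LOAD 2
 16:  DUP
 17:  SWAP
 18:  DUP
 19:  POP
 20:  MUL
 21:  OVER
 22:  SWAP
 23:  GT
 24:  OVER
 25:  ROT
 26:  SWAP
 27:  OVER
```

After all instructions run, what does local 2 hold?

9

PUSH 2  -> 2
NEG     -> -2
PUSH 9  -> -2 9
DUP     -> -2 9 9
STORE 2 -> -2 9
EQ      -> 0
NEG     -> 0
DUP     -> 0 0
NEG     -> 0 0
OVER    -> 0 0 0
MUL     -> 0 0
GT      -> 0
DUP     -> 0 0
GT      -> 0
LOAD 2  -> 0 9
DUP     -> 0 9 9
SWAP    -> 0 9 9
DUP     -> 0 9 9 9
POP     -> 0 9 9
MUL     -> 0 81
OVER    -> 0 81 0
SWAP    -> 0 0 81
GT      -> 0 0
OVER    -> 0 0 0
ROT     -> 0 0 0
SWAP    -> 0 0 0
OVER    -> 0 0 0 0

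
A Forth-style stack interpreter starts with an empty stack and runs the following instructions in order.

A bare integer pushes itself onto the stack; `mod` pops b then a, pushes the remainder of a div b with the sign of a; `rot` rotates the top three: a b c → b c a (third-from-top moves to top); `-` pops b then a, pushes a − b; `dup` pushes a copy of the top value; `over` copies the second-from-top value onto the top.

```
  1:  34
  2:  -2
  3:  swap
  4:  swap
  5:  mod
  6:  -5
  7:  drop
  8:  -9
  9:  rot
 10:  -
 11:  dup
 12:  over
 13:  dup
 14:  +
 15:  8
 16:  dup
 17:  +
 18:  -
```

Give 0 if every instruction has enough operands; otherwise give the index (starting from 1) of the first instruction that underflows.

34   -> [34]
-2   -> [34, -2]
swap -> [-2, 34]
swap -> [34, -2]
mod  -> [0]
-5   -> [0, -5]
drop -> [0]
-9   -> [0, -9]
rot  — needs 3 operands, stack has 2 → underflow

9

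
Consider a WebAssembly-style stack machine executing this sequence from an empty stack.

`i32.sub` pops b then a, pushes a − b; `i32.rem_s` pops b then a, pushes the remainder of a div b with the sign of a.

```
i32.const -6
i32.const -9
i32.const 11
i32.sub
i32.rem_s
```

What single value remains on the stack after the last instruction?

i32.const -6 → -6
i32.const -9 → -6 -9
i32.const 11 → -6 -9 11
i32.sub      → -6 -20
i32.rem_s    → -6

-6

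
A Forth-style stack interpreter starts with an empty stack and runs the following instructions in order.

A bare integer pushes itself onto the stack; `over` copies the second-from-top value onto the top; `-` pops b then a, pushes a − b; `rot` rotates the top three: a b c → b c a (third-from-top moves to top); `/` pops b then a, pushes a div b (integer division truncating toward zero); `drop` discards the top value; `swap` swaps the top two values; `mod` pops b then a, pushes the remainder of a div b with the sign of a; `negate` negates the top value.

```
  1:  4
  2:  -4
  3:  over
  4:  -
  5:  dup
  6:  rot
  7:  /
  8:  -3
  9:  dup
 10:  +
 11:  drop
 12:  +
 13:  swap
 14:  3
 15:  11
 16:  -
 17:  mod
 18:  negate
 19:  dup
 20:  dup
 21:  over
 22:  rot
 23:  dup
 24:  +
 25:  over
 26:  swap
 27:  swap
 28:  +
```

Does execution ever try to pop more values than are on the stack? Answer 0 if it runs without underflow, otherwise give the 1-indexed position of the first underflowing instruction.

13

4    -> 4
-4   -> 4 -4
over -> 4 -4 4
-    -> 4 -8
dup  -> 4 -8 -8
rot  -> -8 -8 4
/    -> -8 -2
-3   -> -8 -2 -3
dup  -> -8 -2 -3 -3
+    -> -8 -2 -6
drop -> -8 -2
+    -> -10
swap  — needs 2 operands, stack has 1 → underflow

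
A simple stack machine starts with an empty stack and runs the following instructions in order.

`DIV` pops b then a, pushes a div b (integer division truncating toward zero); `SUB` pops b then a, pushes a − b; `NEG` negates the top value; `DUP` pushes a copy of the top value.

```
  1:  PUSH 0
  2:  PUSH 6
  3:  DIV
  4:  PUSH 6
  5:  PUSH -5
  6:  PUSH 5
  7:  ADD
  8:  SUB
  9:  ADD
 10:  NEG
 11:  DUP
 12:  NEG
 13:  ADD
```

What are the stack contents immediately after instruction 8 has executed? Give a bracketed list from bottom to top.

PUSH 0   [0]
PUSH 6   [0, 6]
DIV      [0]
PUSH 6   [0, 6]
PUSH -5  [0, 6, -5]
PUSH 5   [0, 6, -5, 5]
ADD      [0, 6, 0]
SUB      [0, 6]

[0, 6]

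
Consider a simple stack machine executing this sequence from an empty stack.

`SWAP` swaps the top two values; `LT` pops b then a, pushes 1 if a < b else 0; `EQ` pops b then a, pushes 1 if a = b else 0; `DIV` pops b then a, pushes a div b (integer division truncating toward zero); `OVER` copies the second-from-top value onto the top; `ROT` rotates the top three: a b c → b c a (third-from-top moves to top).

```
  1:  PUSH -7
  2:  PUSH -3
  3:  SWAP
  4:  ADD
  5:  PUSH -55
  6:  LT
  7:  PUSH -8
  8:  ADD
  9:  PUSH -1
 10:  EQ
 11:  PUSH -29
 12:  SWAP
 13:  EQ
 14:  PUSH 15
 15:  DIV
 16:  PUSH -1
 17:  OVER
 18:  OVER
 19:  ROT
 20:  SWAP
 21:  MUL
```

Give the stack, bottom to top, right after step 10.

[0]

PUSH -7  → -7
PUSH -3  → -7 -3
SWAP     → -3 -7
ADD      → -10
PUSH -55 → -10 -55
LT       → 0
PUSH -8  → 0 -8
ADD      → -8
PUSH -1  → -8 -1
EQ       → 0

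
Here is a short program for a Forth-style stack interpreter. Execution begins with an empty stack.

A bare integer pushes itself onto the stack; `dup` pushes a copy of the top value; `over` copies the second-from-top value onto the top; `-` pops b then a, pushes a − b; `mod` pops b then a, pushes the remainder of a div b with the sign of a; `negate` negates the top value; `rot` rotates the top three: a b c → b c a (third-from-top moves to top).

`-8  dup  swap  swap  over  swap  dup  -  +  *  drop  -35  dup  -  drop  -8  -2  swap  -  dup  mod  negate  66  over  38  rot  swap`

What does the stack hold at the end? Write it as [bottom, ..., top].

[0, 0, 66, 38]

-8     -> -8
dup    -> -8 -8
swap   -> -8 -8
swap   -> -8 -8
over   -> -8 -8 -8
swap   -> -8 -8 -8
dup    -> -8 -8 -8 -8
-      -> -8 -8 0
+      -> -8 -8
*      -> 64
drop   -> (empty)
-35    -> -35
dup    -> -35 -35
-      -> 0
drop   -> (empty)
-8     -> -8
-2     -> -8 -2
swap   -> -2 -8
-      -> 6
dup    -> 6 6
mod    -> 0
negate -> 0
66     -> 0 66
over   -> 0 66 0
38     -> 0 66 0 38
rot    -> 0 0 38 66
swap   -> 0 0 66 38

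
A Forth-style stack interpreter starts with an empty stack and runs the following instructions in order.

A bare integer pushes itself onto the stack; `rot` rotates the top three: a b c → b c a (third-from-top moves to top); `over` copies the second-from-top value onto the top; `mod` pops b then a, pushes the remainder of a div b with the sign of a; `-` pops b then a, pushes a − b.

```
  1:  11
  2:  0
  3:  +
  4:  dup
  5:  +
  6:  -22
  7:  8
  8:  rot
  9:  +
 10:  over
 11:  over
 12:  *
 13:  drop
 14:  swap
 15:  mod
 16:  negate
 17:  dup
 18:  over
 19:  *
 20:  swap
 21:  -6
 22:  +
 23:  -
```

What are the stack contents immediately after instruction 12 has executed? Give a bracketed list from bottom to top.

[-22, 30, -660]

11   -> 11
0    -> 11 0
+    -> 11
dup  -> 11 11
+    -> 22
-22  -> 22 -22
8    -> 22 -22 8
rot  -> -22 8 22
+    -> -22 30
over -> -22 30 -22
over -> -22 30 -22 30
*    -> -22 30 -660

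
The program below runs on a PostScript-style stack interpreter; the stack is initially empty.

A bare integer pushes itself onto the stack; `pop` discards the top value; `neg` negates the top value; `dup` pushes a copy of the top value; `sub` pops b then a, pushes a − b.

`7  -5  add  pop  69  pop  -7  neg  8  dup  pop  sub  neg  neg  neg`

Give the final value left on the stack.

1

7   → 7
-5  → 7 -5
add → 2
pop → (empty)
69  → 69
pop → (empty)
-7  → -7
neg → 7
8   → 7 8
dup → 7 8 8
pop → 7 8
sub → -1
neg → 1
neg → -1
neg → 1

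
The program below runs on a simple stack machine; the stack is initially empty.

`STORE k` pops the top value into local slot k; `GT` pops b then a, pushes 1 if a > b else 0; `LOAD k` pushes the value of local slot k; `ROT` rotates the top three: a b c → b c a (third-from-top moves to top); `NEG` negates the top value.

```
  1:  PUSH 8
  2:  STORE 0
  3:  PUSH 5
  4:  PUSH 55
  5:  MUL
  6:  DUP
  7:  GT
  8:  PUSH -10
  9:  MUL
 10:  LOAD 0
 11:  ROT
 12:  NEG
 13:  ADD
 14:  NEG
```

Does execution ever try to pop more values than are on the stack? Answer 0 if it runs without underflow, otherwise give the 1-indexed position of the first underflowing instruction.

11

PUSH 8   -> 8
STORE 0  -> (empty)
PUSH 5   -> 5
PUSH 55  -> 5 55
MUL      -> 275
DUP      -> 275 275
GT       -> 0
PUSH -10 -> 0 -10
MUL      -> 0
LOAD 0   -> 0 8
ROT  — needs 3 operands, stack has 2 → underflow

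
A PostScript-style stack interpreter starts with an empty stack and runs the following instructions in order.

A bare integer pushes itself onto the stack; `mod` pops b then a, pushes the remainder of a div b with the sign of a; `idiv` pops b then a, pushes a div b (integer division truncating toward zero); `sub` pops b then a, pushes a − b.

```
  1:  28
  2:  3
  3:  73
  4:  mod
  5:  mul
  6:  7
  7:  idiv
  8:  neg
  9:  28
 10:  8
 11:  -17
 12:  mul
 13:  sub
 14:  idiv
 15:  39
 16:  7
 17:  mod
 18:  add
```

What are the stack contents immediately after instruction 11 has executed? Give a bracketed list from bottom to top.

[-12, 28, 8, -17]

28   → [28]
3    → [28, 3]
73   → [28, 3, 73]
mod  → [28, 3]
mul  → [84]
7    → [84, 7]
idiv → [12]
neg  → [-12]
28   → [-12, 28]
8    → [-12, 28, 8]
-17  → [-12, 28, 8, -17]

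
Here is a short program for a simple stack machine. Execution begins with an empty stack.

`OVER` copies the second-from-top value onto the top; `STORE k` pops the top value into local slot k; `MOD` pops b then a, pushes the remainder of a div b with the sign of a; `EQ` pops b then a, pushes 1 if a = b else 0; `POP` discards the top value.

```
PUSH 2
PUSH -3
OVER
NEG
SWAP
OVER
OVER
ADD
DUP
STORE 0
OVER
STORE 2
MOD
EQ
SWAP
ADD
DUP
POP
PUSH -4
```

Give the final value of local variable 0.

-5

PUSH 2   [2]
PUSH -3  [2, -3]
OVER     [2, -3, 2]
NEG      [2, -3, -2]
SWAP     [2, -2, -3]
OVER     [2, -2, -3, -2]
OVER     [2, -2, -3, -2, -3]
ADD      [2, -2, -3, -5]
DUP      [2, -2, -3, -5, -5]
STORE 0  [2, -2, -3, -5]
OVER     [2, -2, -3, -5, -3]
STORE 2  [2, -2, -3, -5]
MOD      [2, -2, -3]
EQ       [2, 0]
SWAP     [0, 2]
ADD      [2]
DUP      [2, 2]
POP      [2]
PUSH -4  [2, -4]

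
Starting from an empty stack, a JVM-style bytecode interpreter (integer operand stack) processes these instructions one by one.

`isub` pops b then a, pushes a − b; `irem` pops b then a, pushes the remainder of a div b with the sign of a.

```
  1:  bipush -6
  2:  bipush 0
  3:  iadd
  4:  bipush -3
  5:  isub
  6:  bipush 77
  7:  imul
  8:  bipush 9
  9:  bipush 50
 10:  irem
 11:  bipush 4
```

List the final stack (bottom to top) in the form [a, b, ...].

[-231, 9, 4]

bipush -6  -6
bipush 0   -6 0
iadd       -6
bipush -3  -6 -3
isub       -3
bipush 77  -3 77
imul       -231
bipush 9   -231 9
bipush 50  -231 9 50
irem       -231 9
bipush 4   -231 9 4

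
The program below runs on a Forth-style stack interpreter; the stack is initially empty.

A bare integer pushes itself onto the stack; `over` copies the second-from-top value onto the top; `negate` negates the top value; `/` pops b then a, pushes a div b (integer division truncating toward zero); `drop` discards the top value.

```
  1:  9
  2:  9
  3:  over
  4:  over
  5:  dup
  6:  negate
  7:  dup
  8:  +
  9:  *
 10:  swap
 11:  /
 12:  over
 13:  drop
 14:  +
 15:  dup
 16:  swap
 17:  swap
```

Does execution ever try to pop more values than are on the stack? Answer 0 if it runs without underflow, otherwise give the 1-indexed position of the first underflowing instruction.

0

9      : 9
9      : 9 9
over   : 9 9 9
over   : 9 9 9 9
dup    : 9 9 9 9 9
negate : 9 9 9 9 -9
dup    : 9 9 9 9 -9 -9
+      : 9 9 9 9 -18
*      : 9 9 9 -162
swap   : 9 9 -162 9
/      : 9 9 -18
over   : 9 9 -18 9
drop   : 9 9 -18
+      : 9 -9
dup    : 9 -9 -9
swap   : 9 -9 -9
swap   : 9 -9 -9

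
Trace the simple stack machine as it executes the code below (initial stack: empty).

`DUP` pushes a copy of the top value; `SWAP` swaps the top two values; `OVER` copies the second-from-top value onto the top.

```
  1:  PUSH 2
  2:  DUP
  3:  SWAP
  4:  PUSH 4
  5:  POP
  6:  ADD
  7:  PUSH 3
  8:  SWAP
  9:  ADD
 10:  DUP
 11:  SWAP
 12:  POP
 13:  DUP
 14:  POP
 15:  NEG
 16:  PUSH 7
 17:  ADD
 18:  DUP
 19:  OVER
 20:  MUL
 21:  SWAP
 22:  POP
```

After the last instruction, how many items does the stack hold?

1

PUSH 2 : 2
DUP    : 2 2
SWAP   : 2 2
PUSH 4 : 2 2 4
POP    : 2 2
ADD    : 4
PUSH 3 : 4 3
SWAP   : 3 4
ADD    : 7
DUP    : 7 7
SWAP   : 7 7
POP    : 7
DUP    : 7 7
POP    : 7
NEG    : -7
PUSH 7 : -7 7
ADD    : 0
DUP    : 0 0
OVER   : 0 0 0
MUL    : 0 0
SWAP   : 0 0
POP    : 0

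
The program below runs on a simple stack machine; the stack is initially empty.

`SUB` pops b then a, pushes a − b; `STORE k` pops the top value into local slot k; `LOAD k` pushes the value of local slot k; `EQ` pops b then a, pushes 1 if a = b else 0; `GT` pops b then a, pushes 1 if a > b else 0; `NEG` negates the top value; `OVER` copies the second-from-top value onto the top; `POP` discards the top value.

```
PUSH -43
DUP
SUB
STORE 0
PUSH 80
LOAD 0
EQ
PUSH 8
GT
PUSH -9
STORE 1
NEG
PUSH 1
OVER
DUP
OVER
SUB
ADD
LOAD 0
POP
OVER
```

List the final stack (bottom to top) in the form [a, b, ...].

[0, 1, 0, 1]

PUSH -43 → [-43]
DUP      → [-43, -43]
SUB      → [0]
STORE 0  → []
PUSH 80  → [80]
LOAD 0   → [80, 0]
EQ       → [0]
PUSH 8   → [0, 8]
GT       → [0]
PUSH -9  → [0, -9]
STORE 1  → [0]
NEG      → [0]
PUSH 1   → [0, 1]
OVER     → [0, 1, 0]
DUP      → [0, 1, 0, 0]
OVER     → [0, 1, 0, 0, 0]
SUB      → [0, 1, 0, 0]
ADD      → [0, 1, 0]
LOAD 0   → [0, 1, 0, 0]
POP      → [0, 1, 0]
OVER     → [0, 1, 0, 1]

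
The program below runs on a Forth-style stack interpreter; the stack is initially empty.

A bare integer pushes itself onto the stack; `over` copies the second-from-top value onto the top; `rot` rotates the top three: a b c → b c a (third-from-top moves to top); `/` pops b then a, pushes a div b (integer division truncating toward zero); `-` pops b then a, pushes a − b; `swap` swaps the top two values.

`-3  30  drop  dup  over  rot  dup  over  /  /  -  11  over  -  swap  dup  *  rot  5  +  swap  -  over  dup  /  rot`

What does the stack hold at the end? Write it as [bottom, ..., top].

[2, 1, 11]

-3   : [-3]
30   : [-3, 30]
drop : [-3]
dup  : [-3, -3]
over : [-3, -3, -3]
rot  : [-3, -3, -3]
dup  : [-3, -3, -3, -3]
over : [-3, -3, -3, -3, -3]
/    : [-3, -3, -3, 1]
/    : [-3, -3, -3]
-    : [-3, 0]
11   : [-3, 0, 11]
over : [-3, 0, 11, 0]
-    : [-3, 0, 11]
swap : [-3, 11, 0]
dup  : [-3, 11, 0, 0]
*    : [-3, 11, 0]
rot  : [11, 0, -3]
5    : [11, 0, -3, 5]
+    : [11, 0, 2]
swap : [11, 2, 0]
-    : [11, 2]
over : [11, 2, 11]
dup  : [11, 2, 11, 11]
/    : [11, 2, 1]
rot  : [2, 1, 11]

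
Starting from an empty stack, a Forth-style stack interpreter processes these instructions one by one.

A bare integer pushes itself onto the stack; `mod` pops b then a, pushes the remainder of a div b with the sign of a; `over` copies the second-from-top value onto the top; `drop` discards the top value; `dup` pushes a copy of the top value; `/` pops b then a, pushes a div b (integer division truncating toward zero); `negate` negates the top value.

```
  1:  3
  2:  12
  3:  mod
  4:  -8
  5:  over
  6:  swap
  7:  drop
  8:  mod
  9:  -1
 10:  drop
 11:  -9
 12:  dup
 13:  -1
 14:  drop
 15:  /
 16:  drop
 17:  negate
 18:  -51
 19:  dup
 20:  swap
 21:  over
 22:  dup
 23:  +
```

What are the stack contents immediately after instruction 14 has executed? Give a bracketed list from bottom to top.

3    -> [3]
12   -> [3, 12]
mod  -> [3]
-8   -> [3, -8]
over -> [3, -8, 3]
swap -> [3, 3, -8]
drop -> [3, 3]
mod  -> [0]
-1   -> [0, -1]
drop -> [0]
-9   -> [0, -9]
dup  -> [0, -9, -9]
-1   -> [0, -9, -9, -1]
drop -> [0, -9, -9]

[0, -9, -9]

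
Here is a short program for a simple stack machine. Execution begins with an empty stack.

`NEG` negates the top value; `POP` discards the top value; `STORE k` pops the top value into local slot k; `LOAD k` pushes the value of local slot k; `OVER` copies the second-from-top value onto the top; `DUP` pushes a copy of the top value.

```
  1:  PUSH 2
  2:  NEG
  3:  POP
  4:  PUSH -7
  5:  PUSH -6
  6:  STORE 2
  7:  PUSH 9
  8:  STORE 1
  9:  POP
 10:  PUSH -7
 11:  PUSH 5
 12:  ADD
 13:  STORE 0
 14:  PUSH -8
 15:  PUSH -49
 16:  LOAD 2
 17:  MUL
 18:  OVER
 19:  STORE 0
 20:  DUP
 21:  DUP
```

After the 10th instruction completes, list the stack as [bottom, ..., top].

PUSH 2  → 2
NEG     → -2
POP     → (empty)
PUSH -7 → -7
PUSH -6 → -7 -6
STORE 2 → -7
PUSH 9  → -7 9
STORE 1 → -7
POP     → (empty)
PUSH -7 → -7

[-7]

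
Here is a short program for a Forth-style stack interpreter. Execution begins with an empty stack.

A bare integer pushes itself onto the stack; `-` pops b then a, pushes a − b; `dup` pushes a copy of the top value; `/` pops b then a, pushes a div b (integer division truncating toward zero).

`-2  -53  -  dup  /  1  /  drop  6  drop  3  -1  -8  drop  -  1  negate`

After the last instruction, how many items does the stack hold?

2

-2     : [-2]
-53    : [-2, -53]
-      : [51]
dup    : [51, 51]
/      : [1]
1      : [1, 1]
/      : [1]
drop   : []
6      : [6]
drop   : []
3      : [3]
-1     : [3, -1]
-8     : [3, -1, -8]
drop   : [3, -1]
-      : [4]
1      : [4, 1]
negate : [4, -1]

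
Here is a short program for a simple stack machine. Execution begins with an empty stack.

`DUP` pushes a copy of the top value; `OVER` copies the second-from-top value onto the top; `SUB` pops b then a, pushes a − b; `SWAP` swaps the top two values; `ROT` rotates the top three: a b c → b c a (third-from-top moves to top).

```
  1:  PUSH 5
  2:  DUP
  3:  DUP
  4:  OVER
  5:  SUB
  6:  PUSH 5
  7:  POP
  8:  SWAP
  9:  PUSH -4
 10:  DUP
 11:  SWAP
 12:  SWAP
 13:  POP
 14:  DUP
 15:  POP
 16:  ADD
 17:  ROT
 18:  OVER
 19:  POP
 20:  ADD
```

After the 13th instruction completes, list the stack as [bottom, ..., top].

PUSH 5  → [5]
DUP     → [5, 5]
DUP     → [5, 5, 5]
OVER    → [5, 5, 5, 5]
SUB     → [5, 5, 0]
PUSH 5  → [5, 5, 0, 5]
POP     → [5, 5, 0]
SWAP    → [5, 0, 5]
PUSH -4 → [5, 0, 5, -4]
DUP     → [5, 0, 5, -4, -4]
SWAP    → [5, 0, 5, -4, -4]
SWAP    → [5, 0, 5, -4, -4]
POP     → [5, 0, 5, -4]

[5, 0, 5, -4]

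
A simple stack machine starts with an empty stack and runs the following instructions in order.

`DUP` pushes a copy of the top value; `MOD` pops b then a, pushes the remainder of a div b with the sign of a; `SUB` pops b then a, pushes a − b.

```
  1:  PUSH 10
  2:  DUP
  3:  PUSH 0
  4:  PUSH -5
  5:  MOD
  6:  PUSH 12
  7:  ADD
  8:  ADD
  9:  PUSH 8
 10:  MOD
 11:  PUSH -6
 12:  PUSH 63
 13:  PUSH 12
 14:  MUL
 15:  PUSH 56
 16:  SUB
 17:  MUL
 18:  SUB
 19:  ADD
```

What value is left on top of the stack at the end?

PUSH 10 : 10
DUP     : 10 10
PUSH 0  : 10 10 0
PUSH -5 : 10 10 0 -5
MOD     : 10 10 0
PUSH 12 : 10 10 0 12
ADD     : 10 10 12
ADD     : 10 22
PUSH 8  : 10 22 8
MOD     : 10 6
PUSH -6 : 10 6 -6
PUSH 63 : 10 6 -6 63
PUSH 12 : 10 6 -6 63 12
MUL     : 10 6 -6 756
PUSH 56 : 10 6 -6 756 56
SUB     : 10 6 -6 700
MUL     : 10 6 -4200
SUB     : 10 4206
ADD     : 4216

4216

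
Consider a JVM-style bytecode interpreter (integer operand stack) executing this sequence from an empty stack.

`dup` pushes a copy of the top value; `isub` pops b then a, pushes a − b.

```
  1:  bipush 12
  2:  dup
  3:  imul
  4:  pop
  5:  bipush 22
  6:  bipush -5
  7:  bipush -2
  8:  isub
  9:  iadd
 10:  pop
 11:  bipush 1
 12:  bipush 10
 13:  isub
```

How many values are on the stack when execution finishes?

1

bipush 12  [12]
dup        [12, 12]
imul       [144]
pop        []
bipush 22  [22]
bipush -5  [22, -5]
bipush -2  [22, -5, -2]
isub       [22, -3]
iadd       [19]
pop        []
bipush 1   [1]
bipush 10  [1, 10]
isub       [-9]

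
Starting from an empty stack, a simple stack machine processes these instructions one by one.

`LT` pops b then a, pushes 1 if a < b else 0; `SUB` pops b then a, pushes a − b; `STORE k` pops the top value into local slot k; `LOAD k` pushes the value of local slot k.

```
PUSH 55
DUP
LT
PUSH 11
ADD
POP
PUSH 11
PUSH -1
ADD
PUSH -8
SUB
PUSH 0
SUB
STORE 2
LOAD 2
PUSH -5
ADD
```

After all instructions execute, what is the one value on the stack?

PUSH 55  55
DUP      55 55
LT       0
PUSH 11  0 11
ADD      11
POP      (empty)
PUSH 11  11
PUSH -1  11 -1
ADD      10
PUSH -8  10 -8
SUB      18
PUSH 0   18 0
SUB      18
STORE 2  (empty)
LOAD 2   18
PUSH -5  18 -5
ADD      13

13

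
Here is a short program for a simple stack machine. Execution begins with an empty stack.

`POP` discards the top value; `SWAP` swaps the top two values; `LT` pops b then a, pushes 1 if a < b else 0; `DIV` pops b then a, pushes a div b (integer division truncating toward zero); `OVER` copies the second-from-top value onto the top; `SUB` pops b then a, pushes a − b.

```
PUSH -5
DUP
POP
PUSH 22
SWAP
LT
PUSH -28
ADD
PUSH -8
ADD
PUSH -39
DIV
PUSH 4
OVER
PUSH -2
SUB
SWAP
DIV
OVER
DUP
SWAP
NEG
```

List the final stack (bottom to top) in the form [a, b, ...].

[0, 0, 0, 0]

PUSH -5   -5
DUP       -5 -5
POP       -5
PUSH 22   -5 22
SWAP      22 -5
LT        0
PUSH -28  0 -28
ADD       -28
PUSH -8   -28 -8
ADD       -36
PUSH -39  -36 -39
DIV       0
PUSH 4    0 4
OVER      0 4 0
PUSH -2   0 4 0 -2
SUB       0 4 2
SWAP      0 2 4
DIV       0 0
OVER      0 0 0
DUP       0 0 0 0
SWAP      0 0 0 0
NEG       0 0 0 0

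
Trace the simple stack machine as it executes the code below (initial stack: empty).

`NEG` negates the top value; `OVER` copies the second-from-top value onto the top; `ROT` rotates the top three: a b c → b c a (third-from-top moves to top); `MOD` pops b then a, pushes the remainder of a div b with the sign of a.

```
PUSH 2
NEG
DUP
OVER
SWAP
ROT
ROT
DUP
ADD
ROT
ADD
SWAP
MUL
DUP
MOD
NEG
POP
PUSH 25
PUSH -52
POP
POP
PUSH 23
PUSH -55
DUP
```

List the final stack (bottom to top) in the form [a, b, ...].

PUSH 2   : [2]
NEG      : [-2]
DUP      : [-2, -2]
OVER     : [-2, -2, -2]
SWAP     : [-2, -2, -2]
ROT      : [-2, -2, -2]
ROT      : [-2, -2, -2]
DUP      : [-2, -2, -2, -2]
ADD      : [-2, -2, -4]
ROT      : [-2, -4, -2]
ADD      : [-2, -6]
SWAP     : [-6, -2]
MUL      : [12]
DUP      : [12, 12]
MOD      : [0]
NEG      : [0]
POP      : []
PUSH 25  : [25]
PUSH -52 : [25, -52]
POP      : [25]
POP      : []
PUSH 23  : [23]
PUSH -55 : [23, -55]
DUP      : [23, -55, -55]

[23, -55, -55]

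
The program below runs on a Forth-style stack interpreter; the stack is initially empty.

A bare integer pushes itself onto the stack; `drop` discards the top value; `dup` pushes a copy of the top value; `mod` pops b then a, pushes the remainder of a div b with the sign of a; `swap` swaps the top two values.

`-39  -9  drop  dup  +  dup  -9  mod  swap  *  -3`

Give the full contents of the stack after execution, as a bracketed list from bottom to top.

-39  -> [-39]
-9   -> [-39, -9]
drop -> [-39]
dup  -> [-39, -39]
+    -> [-78]
dup  -> [-78, -78]
-9   -> [-78, -78, -9]
mod  -> [-78, -6]
swap -> [-6, -78]
*    -> [468]
-3   -> [468, -3]

[468, -3]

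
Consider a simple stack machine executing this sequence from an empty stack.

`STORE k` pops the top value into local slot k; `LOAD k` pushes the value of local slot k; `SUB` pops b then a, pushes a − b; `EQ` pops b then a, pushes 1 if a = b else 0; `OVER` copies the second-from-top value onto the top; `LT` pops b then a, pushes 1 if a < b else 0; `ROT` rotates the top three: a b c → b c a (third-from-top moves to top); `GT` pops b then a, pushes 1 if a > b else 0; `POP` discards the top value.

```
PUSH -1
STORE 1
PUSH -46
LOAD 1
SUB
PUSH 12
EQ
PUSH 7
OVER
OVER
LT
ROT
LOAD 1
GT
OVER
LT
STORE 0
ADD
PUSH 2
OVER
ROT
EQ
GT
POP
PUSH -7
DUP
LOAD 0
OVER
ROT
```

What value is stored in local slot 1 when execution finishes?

PUSH -1   -1
STORE 1   (empty)
PUSH -46  -46
LOAD 1    -46 -1
SUB       -45
PUSH 12   -45 12
EQ        0
PUSH 7    0 7
OVER      0 7 0
OVER      0 7 0 7
LT        0 7 1
ROT       7 1 0
LOAD 1    7 1 0 -1
GT        7 1 1
OVER      7 1 1 1
LT        7 1 0
STORE 0   7 1
ADD       8
PUSH 2    8 2
OVER      8 2 8
ROT       2 8 8
EQ        2 1
GT        1
POP       (empty)
PUSH -7   -7
DUP       -7 -7
LOAD 0    -7 -7 0
OVER      -7 -7 0 -7
ROT       -7 0 -7 -7

-1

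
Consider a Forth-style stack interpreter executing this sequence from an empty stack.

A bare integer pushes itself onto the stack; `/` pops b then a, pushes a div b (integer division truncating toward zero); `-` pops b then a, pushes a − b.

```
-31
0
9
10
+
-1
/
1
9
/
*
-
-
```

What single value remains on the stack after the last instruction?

-31

-31 -> [-31]
0   -> [-31, 0]
9   -> [-31, 0, 9]
10  -> [-31, 0, 9, 10]
+   -> [-31, 0, 19]
-1  -> [-31, 0, 19, -1]
/   -> [-31, 0, -19]
1   -> [-31, 0, -19, 1]
9   -> [-31, 0, -19, 1, 9]
/   -> [-31, 0, -19, 0]
*   -> [-31, 0, 0]
-   -> [-31, 0]
-   -> [-31]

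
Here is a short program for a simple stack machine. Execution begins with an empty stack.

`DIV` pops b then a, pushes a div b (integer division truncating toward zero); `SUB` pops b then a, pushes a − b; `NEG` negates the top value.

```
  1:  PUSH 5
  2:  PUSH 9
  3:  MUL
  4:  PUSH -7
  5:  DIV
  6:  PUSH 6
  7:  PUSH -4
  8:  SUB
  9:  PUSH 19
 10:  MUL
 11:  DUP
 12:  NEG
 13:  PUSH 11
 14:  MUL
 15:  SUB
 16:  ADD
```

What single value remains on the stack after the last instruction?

2274

PUSH 5  → 5
PUSH 9  → 5 9
MUL     → 45
PUSH -7 → 45 -7
DIV     → -6
PUSH 6  → -6 6
PUSH -4 → -6 6 -4
SUB     → -6 10
PUSH 19 → -6 10 19
MUL     → -6 190
DUP     → -6 190 190
NEG     → -6 190 -190
PUSH 11 → -6 190 -190 11
MUL     → -6 190 -2090
SUB     → -6 2280
ADD     → 2274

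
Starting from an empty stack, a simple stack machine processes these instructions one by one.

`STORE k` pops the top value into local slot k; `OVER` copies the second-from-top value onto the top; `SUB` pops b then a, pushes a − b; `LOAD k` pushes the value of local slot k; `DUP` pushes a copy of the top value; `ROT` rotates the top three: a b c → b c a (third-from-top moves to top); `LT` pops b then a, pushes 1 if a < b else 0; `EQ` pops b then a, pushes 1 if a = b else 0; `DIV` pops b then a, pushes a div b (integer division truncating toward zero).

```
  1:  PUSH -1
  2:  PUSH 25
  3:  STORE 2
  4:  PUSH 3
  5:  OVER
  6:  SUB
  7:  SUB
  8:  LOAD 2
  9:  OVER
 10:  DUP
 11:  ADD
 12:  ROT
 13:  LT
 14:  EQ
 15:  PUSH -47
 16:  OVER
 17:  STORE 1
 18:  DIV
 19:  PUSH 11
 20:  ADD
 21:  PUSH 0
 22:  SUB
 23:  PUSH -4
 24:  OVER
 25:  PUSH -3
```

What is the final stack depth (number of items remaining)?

4

PUSH -1  → -1
PUSH 25  → -1 25
STORE 2  → -1
PUSH 3   → -1 3
OVER     → -1 3 -1
SUB      → -1 4
SUB      → -5
LOAD 2   → -5 25
OVER     → -5 25 -5
DUP      → -5 25 -5 -5
ADD      → -5 25 -10
ROT      → 25 -10 -5
LT       → 25 1
EQ       → 0
PUSH -47 → 0 -47
OVER     → 0 -47 0
STORE 1  → 0 -47
DIV      → 0
PUSH 11  → 0 11
ADD      → 11
PUSH 0   → 11 0
SUB      → 11
PUSH -4  → 11 -4
OVER     → 11 -4 11
PUSH -3  → 11 -4 11 -3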